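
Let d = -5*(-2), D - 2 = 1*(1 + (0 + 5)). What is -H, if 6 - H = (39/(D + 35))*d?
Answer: 132/43 ≈ 3.0698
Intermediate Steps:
D = 8 (D = 2 + 1*(1 + (0 + 5)) = 2 + 1*(1 + 5) = 2 + 1*6 = 2 + 6 = 8)
d = 10
H = -132/43 (H = 6 - 39/(8 + 35)*10 = 6 - 39/43*10 = 6 - (1/43)*39*10 = 6 - 39*10/43 = 6 - 1*390/43 = 6 - 390/43 = -132/43 ≈ -3.0698)
-H = -1*(-132/43) = 132/43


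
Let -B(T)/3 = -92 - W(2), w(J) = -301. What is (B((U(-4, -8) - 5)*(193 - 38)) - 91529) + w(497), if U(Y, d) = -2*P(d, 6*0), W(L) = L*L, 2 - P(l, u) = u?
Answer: -91542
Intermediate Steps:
P(l, u) = 2 - u
W(L) = L**2
U(Y, d) = -4 (U(Y, d) = -2*(2 - 6*0) = -2*(2 - 1*0) = -2*(2 + 0) = -2*2 = -4)
B(T) = 288 (B(T) = -3*(-92 - 1*2**2) = -3*(-92 - 1*4) = -3*(-92 - 4) = -3*(-96) = 288)
(B((U(-4, -8) - 5)*(193 - 38)) - 91529) + w(497) = (288 - 91529) - 301 = -91241 - 301 = -91542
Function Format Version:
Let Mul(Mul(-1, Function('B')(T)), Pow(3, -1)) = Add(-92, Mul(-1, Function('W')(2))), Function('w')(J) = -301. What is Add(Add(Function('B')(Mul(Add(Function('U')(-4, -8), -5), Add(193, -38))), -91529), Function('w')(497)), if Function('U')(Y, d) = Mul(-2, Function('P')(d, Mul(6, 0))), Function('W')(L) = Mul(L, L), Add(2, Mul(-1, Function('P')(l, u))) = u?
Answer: -91542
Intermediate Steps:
Function('P')(l, u) = Add(2, Mul(-1, u))
Function('W')(L) = Pow(L, 2)
Function('U')(Y, d) = -4 (Function('U')(Y, d) = Mul(-2, Add(2, Mul(-1, Mul(6, 0)))) = Mul(-2, Add(2, Mul(-1, 0))) = Mul(-2, Add(2, 0)) = Mul(-2, 2) = -4)
Function('B')(T) = 288 (Function('B')(T) = Mul(-3, Add(-92, Mul(-1, Pow(2, 2)))) = Mul(-3, Add(-92, Mul(-1, 4))) = Mul(-3, Add(-92, -4)) = Mul(-3, -96) = 288)
Add(Add(Function('B')(Mul(Add(Function('U')(-4, -8), -5), Add(193, -38))), -91529), Function('w')(497)) = Add(Add(288, -91529), -301) = Add(-91241, -301) = -91542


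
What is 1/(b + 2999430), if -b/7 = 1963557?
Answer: -1/10745469 ≈ -9.3062e-8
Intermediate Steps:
b = -13744899 (b = -7*1963557 = -13744899)
1/(b + 2999430) = 1/(-13744899 + 2999430) = 1/(-10745469) = -1/10745469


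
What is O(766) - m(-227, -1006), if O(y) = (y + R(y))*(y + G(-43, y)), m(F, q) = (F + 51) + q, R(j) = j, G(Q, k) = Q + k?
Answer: 2282330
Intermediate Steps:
m(F, q) = 51 + F + q (m(F, q) = (51 + F) + q = 51 + F + q)
O(y) = 2*y*(-43 + 2*y) (O(y) = (y + y)*(y + (-43 + y)) = (2*y)*(-43 + 2*y) = 2*y*(-43 + 2*y))
O(766) - m(-227, -1006) = 2*766*(-43 + 2*766) - (51 - 227 - 1006) = 2*766*(-43 + 1532) - 1*(-1182) = 2*766*1489 + 1182 = 2281148 + 1182 = 2282330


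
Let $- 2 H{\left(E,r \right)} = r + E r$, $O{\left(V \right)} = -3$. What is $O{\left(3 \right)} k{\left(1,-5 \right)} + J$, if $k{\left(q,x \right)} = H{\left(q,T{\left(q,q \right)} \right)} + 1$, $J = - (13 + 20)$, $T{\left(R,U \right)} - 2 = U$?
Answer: $-27$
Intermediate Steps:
$T{\left(R,U \right)} = 2 + U$
$J = -33$ ($J = \left(-1\right) 33 = -33$)
$H{\left(E,r \right)} = - \frac{r}{2} - \frac{E r}{2}$ ($H{\left(E,r \right)} = - \frac{r + E r}{2} = - \frac{r}{2} - \frac{E r}{2}$)
$k{\left(q,x \right)} = 1 - \frac{\left(1 + q\right) \left(2 + q\right)}{2}$ ($k{\left(q,x \right)} = - \frac{\left(2 + q\right) \left(1 + q\right)}{2} + 1 = - \frac{\left(1 + q\right) \left(2 + q\right)}{2} + 1 = 1 - \frac{\left(1 + q\right) \left(2 + q\right)}{2}$)
$O{\left(3 \right)} k{\left(1,-5 \right)} + J = - 3 \cdot \frac{1}{2} \cdot 1 \left(-3 - 1\right) - 33 = - 3 \cdot \frac{1}{2} \cdot 1 \left(-4\right) - 33 = \left(-3\right) \left(-2\right) - 33 = 6 - 33 = -27$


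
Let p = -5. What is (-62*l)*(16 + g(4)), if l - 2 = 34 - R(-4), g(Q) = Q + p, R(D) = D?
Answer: -37200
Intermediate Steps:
g(Q) = -5 + Q (g(Q) = Q - 5 = -5 + Q)
l = 40 (l = 2 + (34 - 1*(-4)) = 2 + (34 + 4) = 2 + 38 = 40)
(-62*l)*(16 + g(4)) = (-62*40)*(16 + (-5 + 4)) = -2480*(16 - 1) = -2480*15 = -37200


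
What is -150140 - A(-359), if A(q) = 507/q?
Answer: -53899753/359 ≈ -1.5014e+5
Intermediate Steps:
-150140 - A(-359) = -150140 - 507/(-359) = -150140 - 507*(-1)/359 = -150140 - 1*(-507/359) = -150140 + 507/359 = -53899753/359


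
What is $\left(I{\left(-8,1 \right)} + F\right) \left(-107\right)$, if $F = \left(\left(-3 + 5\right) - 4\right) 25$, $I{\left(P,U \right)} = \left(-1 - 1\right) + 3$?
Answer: $5243$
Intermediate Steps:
$I{\left(P,U \right)} = 1$ ($I{\left(P,U \right)} = \left(-1 - 1\right) + 3 = -2 + 3 = 1$)
$F = -50$ ($F = \left(2 - 4\right) 25 = \left(-2\right) 25 = -50$)
$\left(I{\left(-8,1 \right)} + F\right) \left(-107\right) = \left(1 - 50\right) \left(-107\right) = \left(-49\right) \left(-107\right) = 5243$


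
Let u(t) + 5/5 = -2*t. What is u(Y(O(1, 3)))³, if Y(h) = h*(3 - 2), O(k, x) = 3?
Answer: -343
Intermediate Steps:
Y(h) = h (Y(h) = h*1 = h)
u(t) = -1 - 2*t
u(Y(O(1, 3)))³ = (-1 - 2*3)³ = (-1 - 6)³ = (-7)³ = -343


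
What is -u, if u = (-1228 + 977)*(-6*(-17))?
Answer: 25602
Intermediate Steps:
u = -25602 (u = -251*102 = -25602)
-u = -1*(-25602) = 25602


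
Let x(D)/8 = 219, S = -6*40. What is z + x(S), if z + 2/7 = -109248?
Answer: -752474/7 ≈ -1.0750e+5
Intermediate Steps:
z = -764738/7 (z = -2/7 - 109248 = -764738/7 ≈ -1.0925e+5)
S = -240
x(D) = 1752 (x(D) = 8*219 = 1752)
z + x(S) = -764738/7 + 1752 = -752474/7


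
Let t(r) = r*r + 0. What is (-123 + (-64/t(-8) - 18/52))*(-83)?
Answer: 268339/26 ≈ 10321.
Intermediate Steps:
t(r) = r² (t(r) = r² + 0 = r²)
(-123 + (-64/t(-8) - 18/52))*(-83) = (-123 + (-64/((-8)²) - 18/52))*(-83) = (-123 + (-64/64 - 18*1/52))*(-83) = (-123 + (-64*1/64 - 9/26))*(-83) = (-123 + (-1 - 9/26))*(-83) = (-123 - 35/26)*(-83) = -3233/26*(-83) = 268339/26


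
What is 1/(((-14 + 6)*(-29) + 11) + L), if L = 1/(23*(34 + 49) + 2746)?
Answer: 4655/1131166 ≈ 0.0041152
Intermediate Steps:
L = 1/4655 (L = 1/(23*83 + 2746) = 1/(1909 + 2746) = 1/4655 ≈ 0.00021482)
1/(((-14 + 6)*(-29) + 11) + L) = 1/(((-14 + 6)*(-29) + 11) + 1/4655) = 1/((-8*(-29) + 11) + 1/4655) = 1/((232 + 11) + 1/4655) = 1/(243 + 1/4655) = 1/(1131166/4655) = 4655/1131166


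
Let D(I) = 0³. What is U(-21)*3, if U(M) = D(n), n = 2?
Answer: 0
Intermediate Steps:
D(I) = 0
U(M) = 0
U(-21)*3 = 0*3 = 0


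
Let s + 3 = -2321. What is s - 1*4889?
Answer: -7213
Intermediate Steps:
s = -2324 (s = -3 - 2321 = -2324)
s - 1*4889 = -2324 - 1*4889 = -2324 - 4889 = -7213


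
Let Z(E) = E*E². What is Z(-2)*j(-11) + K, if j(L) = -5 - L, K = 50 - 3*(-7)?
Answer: 23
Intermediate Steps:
Z(E) = E³
K = 71 (K = 50 - 1*(-21) = 50 + 21 = 71)
Z(-2)*j(-11) + K = (-2)³*(-5 - 1*(-11)) + 71 = -8*(-5 + 11) + 71 = -8*6 + 71 = -48 + 71 = 23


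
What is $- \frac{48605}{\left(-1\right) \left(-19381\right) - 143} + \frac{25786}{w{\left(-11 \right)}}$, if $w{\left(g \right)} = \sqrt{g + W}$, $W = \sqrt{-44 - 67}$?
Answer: $- \frac{48605}{19238} + \frac{25786}{\sqrt{-11 + i \sqrt{111}}} \approx 2460.0 - 6131.1 i$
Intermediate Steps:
$W = i \sqrt{111}$ ($W = \sqrt{-111} = i \sqrt{111} \approx 10.536 i$)
$w{\left(g \right)} = \sqrt{g + i \sqrt{111}}$
$- \frac{48605}{\left(-1\right) \left(-19381\right) - 143} + \frac{25786}{w{\left(-11 \right)}} = - \frac{48605}{\left(-1\right) \left(-19381\right) - 143} + \frac{25786}{\sqrt{-11 + i \sqrt{111}}} = - \frac{48605}{19381 - 143} + \frac{25786}{\sqrt{-11 + i \sqrt{111}}} = - \frac{48605}{19238} + \frac{25786}{\sqrt{-11 + i \sqrt{111}}}$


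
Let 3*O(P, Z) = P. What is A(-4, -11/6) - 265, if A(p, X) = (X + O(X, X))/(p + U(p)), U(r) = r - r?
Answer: -4759/18 ≈ -264.39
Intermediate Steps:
O(P, Z) = P/3
U(r) = 0
A(p, X) = 4*X/(3*p) (A(p, X) = (X + X/3)/(p + 0) = (4*X/3)/p = 4*X/(3*p))
A(-4, -11/6) - 265 = (4/3)*(-11/6)/(-4) - 265 = (4/3)*(-11*⅙)*(-¼) - 265 = (4/3)*(-11/6)*(-¼) - 265 = 11/18 - 265 = -4759/18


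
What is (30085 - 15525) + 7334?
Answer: 21894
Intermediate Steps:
(30085 - 15525) + 7334 = 14560 + 7334 = 21894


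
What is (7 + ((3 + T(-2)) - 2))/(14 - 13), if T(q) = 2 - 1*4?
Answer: 6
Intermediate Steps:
T(q) = -2 (T(q) = 2 - 4 = -2)
(7 + ((3 + T(-2)) - 2))/(14 - 13) = (7 + ((3 - 2) - 2))/(14 - 13) = (7 + (1 - 2))/1 = 1*(7 - 1) = 1*6 = 6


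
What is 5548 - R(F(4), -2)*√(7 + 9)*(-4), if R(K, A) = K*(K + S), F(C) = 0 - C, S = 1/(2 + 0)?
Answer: 5772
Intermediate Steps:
S = ½ (S = 1/2 = ½ ≈ 0.50000)
F(C) = -C
R(K, A) = K*(½ + K) (R(K, A) = K*(K + ½) = K*(½ + K))
5548 - R(F(4), -2)*√(7 + 9)*(-4) = 5548 - ((-1*4)*(½ - 1*4))*√(7 + 9)*(-4) = 5548 - (-4*(½ - 4))*√16*(-4) = 5548 - -4*(-7/2)*4*(-4) = 5548 - 14*4*(-4) = 5548 - 56*(-4) = 5548 - 1*(-224) = 5548 + 224 = 5772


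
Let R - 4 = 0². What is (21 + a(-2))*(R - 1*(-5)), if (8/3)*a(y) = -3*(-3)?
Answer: 1755/8 ≈ 219.38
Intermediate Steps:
a(y) = 27/8 (a(y) = 3*(-3*(-3))/8 = (3/8)*9 = 27/8)
R = 4 (R = 4 + 0² = 4 + 0 = 4)
(21 + a(-2))*(R - 1*(-5)) = (21 + 27/8)*(4 - 1*(-5)) = 195*(4 + 5)/8 = (195/8)*9 = 1755/8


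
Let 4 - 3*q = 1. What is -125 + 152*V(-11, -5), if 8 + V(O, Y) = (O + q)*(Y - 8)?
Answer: 18419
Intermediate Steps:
q = 1 (q = 4/3 - 1/3*1 = 4/3 - 1/3 = 1)
V(O, Y) = -8 + (1 + O)*(-8 + Y) (V(O, Y) = -8 + (O + 1)*(Y - 8) = -8 + (1 + O)*(-8 + Y))
-125 + 152*V(-11, -5) = -125 + 152*(-16 - 5 - 8*(-11) - 11*(-5)) = -125 + 152*(-16 - 5 + 88 + 55) = -125 + 152*122 = -125 + 18544 = 18419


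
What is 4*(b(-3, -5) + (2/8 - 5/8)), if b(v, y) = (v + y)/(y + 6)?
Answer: -67/2 ≈ -33.500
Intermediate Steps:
b(v, y) = (v + y)/(6 + y)
4*(b(-3, -5) + (2/8 - 5/8)) = 4*((-3 - 5)/(6 - 5) + (2/8 - 5/8)) = 4*(-8/1 + (2*(1/8) - 5*1/8)) = 4*(1*(-8) + (1/4 - 5/8)) = 4*(-8 - 3/8) = 4*(-67/8) = -67/2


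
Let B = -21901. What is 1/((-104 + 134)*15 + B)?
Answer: -1/21451 ≈ -4.6618e-5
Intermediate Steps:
1/((-104 + 134)*15 + B) = 1/((-104 + 134)*15 - 21901) = 1/(30*15 - 21901) = 1/(450 - 21901) = 1/(-21451) = -1/21451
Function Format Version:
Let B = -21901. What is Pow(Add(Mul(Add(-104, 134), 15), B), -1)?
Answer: Rational(-1, 21451) ≈ -4.6618e-5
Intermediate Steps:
Pow(Add(Mul(Add(-104, 134), 15), B), -1) = Pow(Add(Mul(Add(-104, 134), 15), -21901), -1) = Pow(Add(Mul(30, 15), -21901), -1) = Pow(Add(450, -21901), -1) = Pow(-21451, -1) = Rational(-1, 21451)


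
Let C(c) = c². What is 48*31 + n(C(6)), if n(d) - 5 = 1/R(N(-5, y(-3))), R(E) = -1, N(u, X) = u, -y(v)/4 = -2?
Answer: 1492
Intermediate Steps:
y(v) = 8 (y(v) = -4*(-2) = 8)
n(d) = 4 (n(d) = 5 + 1/(-1) = 5 - 1 = 4)
48*31 + n(C(6)) = 48*31 + 4 = 1488 + 4 = 1492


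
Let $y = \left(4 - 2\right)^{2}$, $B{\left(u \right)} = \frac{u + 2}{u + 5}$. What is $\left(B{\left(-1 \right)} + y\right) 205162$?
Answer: $\frac{1743877}{2} \approx 8.7194 \cdot 10^{5}$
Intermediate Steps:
$B{\left(u \right)} = \frac{2 + u}{5 + u}$
$y = 4$ ($y = 2^{2} = 4$)
$\left(B{\left(-1 \right)} + y\right) 205162 = \left(\frac{2 - 1}{5 - 1} + 4\right) 205162 = \left(\frac{1}{4} \cdot 1 + 4\right) 205162 = \left(\frac{1}{4} + 4\right) 205162 = \frac{17}{4} \cdot 205162 = \frac{1743877}{2}$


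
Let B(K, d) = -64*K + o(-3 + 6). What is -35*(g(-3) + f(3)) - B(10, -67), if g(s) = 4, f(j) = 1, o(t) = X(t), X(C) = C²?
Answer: 456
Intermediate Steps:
o(t) = t²
B(K, d) = 9 - 64*K (B(K, d) = -64*K + (-3 + 6)² = -64*K + 3² = -64*K + 9 = 9 - 64*K)
-35*(g(-3) + f(3)) - B(10, -67) = -35*(4 + 1) - (9 - 64*10) = -35*5 - (9 - 640) = -175 - 1*(-631) = -175 + 631 = 456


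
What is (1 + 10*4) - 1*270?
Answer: -229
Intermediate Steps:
(1 + 10*4) - 1*270 = (1 + 40) - 270 = 41 - 270 = -229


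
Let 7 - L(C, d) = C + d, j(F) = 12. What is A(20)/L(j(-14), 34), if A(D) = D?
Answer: -20/39 ≈ -0.51282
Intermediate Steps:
L(C, d) = 7 - C - d (L(C, d) = 7 - (C + d) = 7 + (-C - d) = 7 - C - d)
A(20)/L(j(-14), 34) = 20/(7 - 1*12 - 1*34) = 20/(7 - 12 - 34) = 20/(-39) = 20*(-1/39) = -20/39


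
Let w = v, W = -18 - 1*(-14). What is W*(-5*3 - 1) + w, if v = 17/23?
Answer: 1489/23 ≈ 64.739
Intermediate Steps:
v = 17/23 (v = 17*(1/23) = 17/23 ≈ 0.73913)
W = -4 (W = -18 + 14 = -4)
w = 17/23 ≈ 0.73913
W*(-5*3 - 1) + w = -4*(-5*3 - 1) + 17/23 = -4*(-15 - 1) + 17/23 = -4*(-16) + 17/23 = 64 + 17/23 = 1489/23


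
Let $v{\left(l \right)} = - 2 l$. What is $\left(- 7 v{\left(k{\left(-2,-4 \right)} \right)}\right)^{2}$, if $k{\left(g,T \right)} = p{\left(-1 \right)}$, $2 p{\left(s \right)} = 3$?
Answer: $441$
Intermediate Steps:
$p{\left(s \right)} = \frac{3}{2}$ ($p{\left(s \right)} = \frac{1}{2} \cdot 3 = \frac{3}{2}$)
$k{\left(g,T \right)} = \frac{3}{2}$
$\left(- 7 v{\left(k{\left(-2,-4 \right)} \right)}\right)^{2} = \left(- 7 \left(\left(-2\right) \frac{3}{2}\right)\right)^{2} = \left(\left(-7\right) \left(-3\right)\right)^{2} = 21^{2} = 441$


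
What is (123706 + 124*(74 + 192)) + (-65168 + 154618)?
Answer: 246140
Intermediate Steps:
(123706 + 124*(74 + 192)) + (-65168 + 154618) = (123706 + 124*266) + 89450 = (123706 + 32984) + 89450 = 156690 + 89450 = 246140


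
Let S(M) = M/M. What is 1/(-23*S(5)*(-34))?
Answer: 1/782 ≈ 0.0012788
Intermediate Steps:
S(M) = 1
1/(-23*S(5)*(-34)) = 1/(-23*1*(-34)) = 1/(-23*(-34)) = 1/782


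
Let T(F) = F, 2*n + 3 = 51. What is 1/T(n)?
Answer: 1/24 ≈ 0.041667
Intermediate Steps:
n = 24 (n = -3/2 + (1/2)*51 = -3/2 + 51/2 = 24)
1/T(n) = 1/24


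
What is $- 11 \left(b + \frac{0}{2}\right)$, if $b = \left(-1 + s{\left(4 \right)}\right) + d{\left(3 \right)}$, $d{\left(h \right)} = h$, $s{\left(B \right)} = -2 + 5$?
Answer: $-55$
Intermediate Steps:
$s{\left(B \right)} = 3$
$b = 5$ ($b = \left(-1 + 3\right) + 3 = 2 + 3 = 5$)
$- 11 \left(b + \frac{0}{2}\right) = - 11 \left(5 + \frac{0}{2}\right) = - 11 \left(5 + 0 \cdot \frac{1}{2}\right) = - 11 \left(5 + 0\right) = \left(-11\right) 5 = -55$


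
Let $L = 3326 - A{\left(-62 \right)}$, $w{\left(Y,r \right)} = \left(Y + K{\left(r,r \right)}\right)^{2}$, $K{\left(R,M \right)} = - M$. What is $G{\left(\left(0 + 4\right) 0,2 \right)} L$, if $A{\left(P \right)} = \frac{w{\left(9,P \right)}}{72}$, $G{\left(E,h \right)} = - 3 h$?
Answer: $- \frac{234431}{12} \approx -19536.0$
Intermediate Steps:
$w{\left(Y,r \right)} = \left(Y - r\right)^{2}$
$A{\left(P \right)} = \frac{\left(9 - P\right)^{2}}{72}$
$L = \frac{234431}{72}$ ($L = 3326 - \frac{\left(-9 - 62\right)^{2}}{72} = 3326 - \frac{\left(-71\right)^{2}}{72} = 3326 - \frac{1}{72} \cdot 5041 = 3326 - \frac{5041}{72} = \frac{234431}{72} \approx 3256.0$)
$G{\left(\left(0 + 4\right) 0,2 \right)} L = \left(-3\right) 2 \cdot \frac{234431}{72} = \left(-6\right) \frac{234431}{72} = - \frac{234431}{12}$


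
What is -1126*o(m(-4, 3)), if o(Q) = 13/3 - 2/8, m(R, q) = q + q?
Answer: -27587/6 ≈ -4597.8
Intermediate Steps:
m(R, q) = 2*q
o(Q) = 49/12 (o(Q) = 13*(1/3) - 2*1/8 = 13/3 - 1/4 = 49/12)
-1126*o(m(-4, 3)) = -1126*49/12 = -27587/6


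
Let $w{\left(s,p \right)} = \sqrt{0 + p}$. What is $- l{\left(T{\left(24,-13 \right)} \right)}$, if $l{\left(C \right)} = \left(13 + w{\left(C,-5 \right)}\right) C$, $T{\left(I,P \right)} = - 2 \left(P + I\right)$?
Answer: $286 + 22 i \sqrt{5} \approx 286.0 + 49.193 i$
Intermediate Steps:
$w{\left(s,p \right)} = \sqrt{p}$
$T{\left(I,P \right)} = - 2 I - 2 P$ ($T{\left(I,P \right)} = - 2 \left(I + P\right) = - 2 I - 2 P$)
$l{\left(C \right)} = C \left(13 + i \sqrt{5}\right)$ ($l{\left(C \right)} = \left(13 + \sqrt{-5}\right) C = \left(13 + i \sqrt{5}\right) C = C \left(13 + i \sqrt{5}\right)$)
$- l{\left(T{\left(24,-13 \right)} \right)} = - \left(\left(-2\right) 24 - -26\right) \left(13 + i \sqrt{5}\right) = - \left(-48 + 26\right) \left(13 + i \sqrt{5}\right) = - \left(-22\right) \left(13 + i \sqrt{5}\right) = - (-286 - 22 i \sqrt{5}) = 286 + 22 i \sqrt{5}$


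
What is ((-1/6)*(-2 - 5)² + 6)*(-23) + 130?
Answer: 1079/6 ≈ 179.83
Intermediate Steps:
((-1/6)*(-2 - 5)² + 6)*(-23) + 130 = (-1*⅙*(-7)² + 6)*(-23) + 130 = (-⅙*49 + 6)*(-23) + 130 = (-49/6 + 6)*(-23) + 130 = -13/6*(-23) + 130 = 299/6 + 130 = 1079/6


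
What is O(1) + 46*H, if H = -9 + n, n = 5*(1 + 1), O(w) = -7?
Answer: 39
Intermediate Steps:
n = 10 (n = 5*2 = 10)
H = 1 (H = -9 + 10 = 1)
O(1) + 46*H = -7 + 46*1 = -7 + 46 = 39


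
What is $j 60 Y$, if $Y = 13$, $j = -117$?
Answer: $-91260$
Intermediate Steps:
$j 60 Y = \left(-117\right) 60 \cdot 13 = \left(-7020\right) 13 = -91260$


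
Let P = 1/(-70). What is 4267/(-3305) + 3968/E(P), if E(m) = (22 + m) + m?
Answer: 455717077/2541545 ≈ 179.31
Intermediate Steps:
P = -1/70 ≈ -0.014286
E(m) = 22 + 2*m
4267/(-3305) + 3968/E(P) = 4267/(-3305) + 3968/(22 + 2*(-1/70)) = 4267*(-1/3305) + 3968/(22 - 1/35) = -4267/3305 + 3968/(769/35) = -4267/3305 + 3968*(35/769) = -4267/3305 + 138880/769 = 455717077/2541545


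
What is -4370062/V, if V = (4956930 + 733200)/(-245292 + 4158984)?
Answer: -2850512781484/948355 ≈ -3.0057e+6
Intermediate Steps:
V = 948355/652282 (V = 5690130/3913692 = 5690130*(1/3913692) = 948355/652282 ≈ 1.4539)
-4370062/V = -4370062/948355/652282 = -4370062*652282/948355 = -2850512781484/948355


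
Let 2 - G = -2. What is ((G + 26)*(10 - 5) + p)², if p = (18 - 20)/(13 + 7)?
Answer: 2247001/100 ≈ 22470.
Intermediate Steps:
G = 4 (G = 2 - 1*(-2) = 2 + 2 = 4)
p = -⅒ (p = -2/20 = -2*1/20 = -⅒ ≈ -0.10000)
((G + 26)*(10 - 5) + p)² = ((4 + 26)*(10 - 5) - ⅒)² = (30*5 - ⅒)² = (150 - ⅒)² = (1499/10)² = 2247001/100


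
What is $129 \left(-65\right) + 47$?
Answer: $-8338$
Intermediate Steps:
$129 \left(-65\right) + 47 = -8385 + 47 = -8338$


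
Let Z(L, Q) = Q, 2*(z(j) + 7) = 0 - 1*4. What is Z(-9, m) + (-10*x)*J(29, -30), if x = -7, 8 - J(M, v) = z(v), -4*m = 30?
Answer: 2365/2 ≈ 1182.5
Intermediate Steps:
m = -15/2 (m = -¼*30 = -15/2 ≈ -7.5000)
z(j) = -9 (z(j) = -7 + (0 - 1*4)/2 = -7 + (0 - 4)/2 = -7 + (½)*(-4) = -7 - 2 = -9)
J(M, v) = 17 (J(M, v) = 8 - 1*(-9) = 8 + 9 = 17)
Z(-9, m) + (-10*x)*J(29, -30) = -15/2 - 10*(-7)*17 = -15/2 + 70*17 = -15/2 + 1190 = 2365/2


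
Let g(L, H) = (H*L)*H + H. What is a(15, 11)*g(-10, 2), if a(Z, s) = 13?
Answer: -494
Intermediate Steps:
g(L, H) = H + L*H**2 (g(L, H) = L*H**2 + H = H + L*H**2)
a(15, 11)*g(-10, 2) = 13*(2*(1 + 2*(-10))) = 13*(2*(1 - 20)) = 13*(2*(-19)) = 13*(-38) = -494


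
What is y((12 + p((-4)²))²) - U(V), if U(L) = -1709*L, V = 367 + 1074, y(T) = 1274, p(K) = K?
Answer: 2463943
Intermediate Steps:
V = 1441
y((12 + p((-4)²))²) - U(V) = 1274 - (-1709)*1441 = 1274 - 1*(-2462669) = 1274 + 2462669 = 2463943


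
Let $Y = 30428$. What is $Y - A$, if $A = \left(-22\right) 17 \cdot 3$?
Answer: $31550$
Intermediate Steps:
$A = -1122$ ($A = \left(-374\right) 3 = -1122$)
$Y - A = 30428 - -1122 = 30428 + 1122 = 31550$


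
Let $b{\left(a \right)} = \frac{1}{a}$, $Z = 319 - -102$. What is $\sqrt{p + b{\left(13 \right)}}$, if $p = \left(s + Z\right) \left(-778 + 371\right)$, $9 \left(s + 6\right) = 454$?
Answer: $\frac{i \sqrt{288131870}}{39} \approx 435.24 i$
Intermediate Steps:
$s = \frac{400}{9}$ ($s = -6 + \frac{1}{9} \cdot 454 = -6 + \frac{454}{9} = \frac{400}{9} \approx 44.444$)
$Z = 421$ ($Z = 319 + 102 = 421$)
$p = - \frac{1704923}{9}$ ($p = \left(\frac{400}{9} + 421\right) \left(-778 + 371\right) = \frac{4189}{9} \left(-407\right) = - \frac{1704923}{9} \approx -1.8944 \cdot 10^{5}$)
$\sqrt{p + b{\left(13 \right)}} = \sqrt{- \frac{1704923}{9} + \frac{1}{13}} = \sqrt{- \frac{22163990}{117}} = \frac{i \sqrt{288131870}}{39}$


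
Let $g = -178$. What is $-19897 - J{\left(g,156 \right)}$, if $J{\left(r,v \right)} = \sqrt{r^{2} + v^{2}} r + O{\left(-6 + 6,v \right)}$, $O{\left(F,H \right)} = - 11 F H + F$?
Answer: $-19897 + 356 \sqrt{14005} \approx 22233.0$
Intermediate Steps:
$O{\left(F,H \right)} = F - 11 F H$ ($O{\left(F,H \right)} = - 11 F H + F = F - 11 F H$)
$J{\left(r,v \right)} = r \sqrt{r^{2} + v^{2}}$ ($J{\left(r,v \right)} = \sqrt{r^{2} + v^{2}} r + \left(-6 + 6\right) \left(1 - 11 v\right) = r \sqrt{r^{2} + v^{2}} + 0 \left(1 - 11 v\right) = r \sqrt{r^{2} + v^{2}} + 0 = r \sqrt{r^{2} + v^{2}}$)
$-19897 - J{\left(g,156 \right)} = -19897 - - 178 \sqrt{\left(-178\right)^{2} + 156^{2}} = -19897 - - 178 \sqrt{31684 + 24336} = -19897 - - 178 \sqrt{56020} = -19897 - - 178 \cdot 2 \sqrt{14005} = -19897 - - 356 \sqrt{14005} = -19897 + 356 \sqrt{14005}$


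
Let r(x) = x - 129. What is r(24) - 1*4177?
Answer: -4282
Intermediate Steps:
r(x) = -129 + x
r(24) - 1*4177 = (-129 + 24) - 1*4177 = -105 - 4177 = -4282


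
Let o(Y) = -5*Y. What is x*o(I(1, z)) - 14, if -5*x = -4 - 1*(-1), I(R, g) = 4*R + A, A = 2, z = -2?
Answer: -32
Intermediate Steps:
I(R, g) = 2 + 4*R (I(R, g) = 4*R + 2 = 2 + 4*R)
x = ⅗ (x = -(-4 - 1*(-1))/5 = -(-4 + 1)/5 = -⅕*(-3) = ⅗ ≈ 0.60000)
x*o(I(1, z)) - 14 = 3*(-5*(2 + 4*1))/5 - 14 = 3*(-5*(2 + 4))/5 - 14 = 3*(-5*6)/5 - 14 = (⅗)*(-30) - 14 = -18 - 14 = -32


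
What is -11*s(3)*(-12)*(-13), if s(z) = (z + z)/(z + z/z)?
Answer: -2574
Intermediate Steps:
s(z) = 2*z/(1 + z) (s(z) = (2*z)/(z + 1) = (2*z)/(1 + z) = 2*z/(1 + z))
-11*s(3)*(-12)*(-13) = -11*2*3/(1 + 3)*(-12)*(-13) = -11*2*3/4*(-12)*(-13) = -11*2*3*(¼)*(-12)*(-13) = -33*(-12)/2*(-13) = -11*(-18)*(-13) = 198*(-13) = -2574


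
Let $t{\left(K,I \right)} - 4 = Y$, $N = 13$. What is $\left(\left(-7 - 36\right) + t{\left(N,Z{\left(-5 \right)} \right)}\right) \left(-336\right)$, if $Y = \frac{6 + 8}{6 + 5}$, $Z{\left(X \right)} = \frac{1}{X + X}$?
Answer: $\frac{139440}{11} \approx 12676.0$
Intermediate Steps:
$Z{\left(X \right)} = \frac{1}{2 X}$
$Y = \frac{14}{11} \approx 1.2727$
$t{\left(K,I \right)} = \frac{58}{11}$ ($t{\left(K,I \right)} = 4 + \frac{14}{11} = \frac{58}{11}$)
$\left(\left(-7 - 36\right) + t{\left(N,Z{\left(-5 \right)} \right)}\right) \left(-336\right) = \left(\left(-7 - 36\right) + \frac{58}{11}\right) \left(-336\right) = \left(-43 + \frac{58}{11}\right) \left(-336\right) = \left(- \frac{415}{11}\right) \left(-336\right) = \frac{139440}{11}$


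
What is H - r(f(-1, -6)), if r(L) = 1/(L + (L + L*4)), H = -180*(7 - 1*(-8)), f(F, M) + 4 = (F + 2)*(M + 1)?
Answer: -145799/54 ≈ -2700.0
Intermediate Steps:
f(F, M) = -4 + (1 + M)*(2 + F) (f(F, M) = -4 + (F + 2)*(M + 1) = -4 + (2 + F)*(1 + M) = -4 + (1 + M)*(2 + F))
H = -2700 (H = -180*(7 + 8) = -180*15 = -2700)
r(L) = 1/(6*L) (r(L) = 1/(L + (L + 4*L)) = 1/(L + 5*L) = 1/(6*L))
H - r(f(-1, -6)) = -2700 - 1/(6*(-2 - 1 + 2*(-6) - 1*(-6))) = -2700 - 1/(6*(-2 - 1 - 12 + 6)) = -2700 - 1/(6*(-9)) = -2700 - (-1)/(6*9) = -2700 - 1*(-1/54) = -2700 + 1/54 = -145799/54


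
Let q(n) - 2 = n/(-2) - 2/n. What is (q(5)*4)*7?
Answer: -126/5 ≈ -25.200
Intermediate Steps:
q(n) = 2 - 2/n - n/2 (q(n) = 2 + (n/(-2) - 2/n) = 2 + (n*(-½) - 2/n) = 2 + (-n/2 - 2/n) = 2 + (-2/n - n/2) = 2 - 2/n - n/2)
(q(5)*4)*7 = ((2 - 2/5 - ½*5)*4)*7 = ((2 - 2*⅕ - 5/2)*4)*7 = ((2 - ⅖ - 5/2)*4)*7 = -9/10*4*7 = -18/5*7 = -126/5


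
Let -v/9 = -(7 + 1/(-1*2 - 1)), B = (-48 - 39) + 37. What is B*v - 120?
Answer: -3120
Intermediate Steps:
B = -50 (B = -87 + 37 = -50)
v = 60 (v = -(-9)*(7 + 1/(-1*2 - 1)) = -(-9)*(7 + 1/(-2 - 1)) = -(-9)*(7 + 1/(-3)) = -(-9)*(7 - 1/3) = -(-9)*20/3 = -9*(-20/3) = 60)
B*v - 120 = -50*60 - 120 = -3000 - 120 = -3120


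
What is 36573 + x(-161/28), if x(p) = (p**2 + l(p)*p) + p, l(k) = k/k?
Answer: 585513/16 ≈ 36595.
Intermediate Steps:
l(k) = 1
x(p) = p**2 + 2*p (x(p) = (p**2 + 1*p) + p = (p**2 + p) + p = (p + p**2) + p = p**2 + 2*p)
36573 + x(-161/28) = 36573 + (-161/28)*(2 - 161/28) = 36573 + (-161*1/28)*(2 - 161*1/28) = 36573 - 23*(2 - 23/4)/4 = 36573 - 23/4*(-15/4) = 36573 + 345/16 = 585513/16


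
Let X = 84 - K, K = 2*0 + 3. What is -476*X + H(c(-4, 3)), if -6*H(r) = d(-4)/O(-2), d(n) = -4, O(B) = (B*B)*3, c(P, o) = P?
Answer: -694007/18 ≈ -38556.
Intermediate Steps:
O(B) = 3*B² (O(B) = B²*3 = 3*B²)
K = 3 (K = 0 + 3 = 3)
X = 81 (X = 84 - 1*3 = 84 - 3 = 81)
H(r) = 1/18 (H(r) = -(-2)/(3*(3*(-2)²)) = -(-2)/(3*(3*4)) = -(-2)/(3*12) = -⅙*(-⅓) = 1/18)
-476*X + H(c(-4, 3)) = -476*81 + 1/18 = -38556 + 1/18 = -694007/18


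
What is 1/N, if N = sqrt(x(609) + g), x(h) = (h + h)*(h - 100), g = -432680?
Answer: sqrt(187282)/187282 ≈ 0.0023107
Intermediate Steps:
x(h) = 2*h*(-100 + h) (x(h) = (2*h)*(-100 + h) = 2*h*(-100 + h))
N = sqrt(187282) (N = sqrt(2*609*(-100 + 609) - 432680) = sqrt(2*609*509 - 432680) = sqrt(619962 - 432680) = sqrt(187282) ≈ 432.76)
1/N = 1/(sqrt(187282)) = sqrt(187282)/187282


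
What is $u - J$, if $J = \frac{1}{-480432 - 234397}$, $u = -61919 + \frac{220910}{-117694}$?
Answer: $- \frac{2604735261569145}{42065542163} \approx -61921.0$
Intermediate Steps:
$u = - \frac{3643857848}{58847}$ ($u = -61919 + 220910 \left(- \frac{1}{117694}\right) = -61919 - \frac{110455}{58847} = - \frac{3643857848}{58847} \approx -61921.0$)
$J = - \frac{1}{714829}$ ($J = \frac{1}{-714829} = - \frac{1}{714829} \approx -1.3989 \cdot 10^{-6}$)
$u - J = - \frac{3643857848}{58847} - - \frac{1}{714829} = - \frac{3643857848}{58847} + \frac{1}{714829} = - \frac{2604735261569145}{42065542163}$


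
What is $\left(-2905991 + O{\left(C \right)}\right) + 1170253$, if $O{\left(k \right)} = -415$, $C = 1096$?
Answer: $-1736153$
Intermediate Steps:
$\left(-2905991 + O{\left(C \right)}\right) + 1170253 = \left(-2905991 - 415\right) + 1170253 = -2906406 + 1170253 = -1736153$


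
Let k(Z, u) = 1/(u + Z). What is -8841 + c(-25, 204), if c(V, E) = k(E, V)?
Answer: -1582538/179 ≈ -8841.0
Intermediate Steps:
k(Z, u) = 1/(Z + u)
c(V, E) = 1/(E + V)
-8841 + c(-25, 204) = -8841 + 1/(204 - 25) = -8841 + 1/179 = -1582538/179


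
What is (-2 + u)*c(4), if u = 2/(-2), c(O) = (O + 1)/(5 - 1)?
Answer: -15/4 ≈ -3.7500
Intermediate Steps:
c(O) = ¼ + O/4 (c(O) = (1 + O)/4 = (1 + O)*(¼) = ¼ + O/4)
u = -1 (u = 2*(-½) = -1)
(-2 + u)*c(4) = (-2 - 1)*(¼ + (¼)*4) = -3*(¼ + 1) = -3*5/4 = -15/4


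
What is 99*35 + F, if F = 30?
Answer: 3495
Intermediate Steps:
99*35 + F = 99*35 + 30 = 3465 + 30 = 3495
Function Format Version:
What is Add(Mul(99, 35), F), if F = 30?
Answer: 3495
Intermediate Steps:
Add(Mul(99, 35), F) = Add(Mul(99, 35), 30) = Add(3465, 30) = 3495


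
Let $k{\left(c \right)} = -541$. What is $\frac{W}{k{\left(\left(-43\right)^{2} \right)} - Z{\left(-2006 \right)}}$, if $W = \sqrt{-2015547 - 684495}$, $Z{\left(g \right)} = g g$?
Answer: $- \frac{i \sqrt{2700042}}{4024577} \approx - 0.00040829 i$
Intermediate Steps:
$Z{\left(g \right)} = g^{2}$
$W = i \sqrt{2700042}$ ($W = \sqrt{-2700042} = i \sqrt{2700042} \approx 1643.2 i$)
$\frac{W}{k{\left(\left(-43\right)^{2} \right)} - Z{\left(-2006 \right)}} = \frac{i \sqrt{2700042}}{-541 - \left(-2006\right)^{2}} = \frac{i \sqrt{2700042}}{-541 - 4024036} = \frac{i \sqrt{2700042}}{-4024577} = i \sqrt{2700042} \left(- \frac{1}{4024577}\right) = - \frac{i \sqrt{2700042}}{4024577}$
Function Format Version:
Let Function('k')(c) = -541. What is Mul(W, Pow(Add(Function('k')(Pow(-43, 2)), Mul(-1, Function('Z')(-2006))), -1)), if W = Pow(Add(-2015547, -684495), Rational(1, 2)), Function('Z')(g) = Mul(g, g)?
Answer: Mul(Rational(-1, 4024577), I, Pow(2700042, Rational(1, 2))) ≈ Mul(-0.00040829, I)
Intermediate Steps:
Function('Z')(g) = Pow(g, 2)
W = Mul(I, Pow(2700042, Rational(1, 2))) (W = Pow(-2700042, Rational(1, 2)) = Mul(I, Pow(2700042, Rational(1, 2))) ≈ Mul(1643.2, I))
Mul(W, Pow(Add(Function('k')(Pow(-43, 2)), Mul(-1, Function('Z')(-2006))), -1)) = Mul(Mul(I, Pow(2700042, Rational(1, 2))), Pow(Add(-541, Mul(-1, Pow(-2006, 2))), -1)) = Mul(Mul(I, Pow(2700042, Rational(1, 2))), Pow(Add(-541, Mul(-1, 4024036)), -1)) = Mul(Mul(I, Pow(2700042, Rational(1, 2))), Pow(Add(-541, -4024036), -1)) = Mul(Mul(I, Pow(2700042, Rational(1, 2))), Pow(-4024577, -1)) = Mul(Mul(I, Pow(2700042, Rational(1, 2))), Rational(-1, 4024577)) = Mul(Rational(-1, 4024577), I, Pow(2700042, Rational(1, 2)))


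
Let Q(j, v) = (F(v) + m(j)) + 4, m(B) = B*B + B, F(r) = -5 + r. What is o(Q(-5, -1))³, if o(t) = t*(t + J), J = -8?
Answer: 5832000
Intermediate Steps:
m(B) = B + B² (m(B) = B² + B = B + B²)
Q(j, v) = -1 + v + j*(1 + j) (Q(j, v) = ((-5 + v) + j*(1 + j)) + 4 = (-5 + v + j*(1 + j)) + 4 = -1 + v + j*(1 + j))
o(t) = t*(-8 + t) (o(t) = t*(t - 8) = t*(-8 + t))
o(Q(-5, -1))³ = ((-1 - 1 - 5*(1 - 5))*(-8 + (-1 - 1 - 5*(1 - 5))))³ = ((-1 - 1 - 5*(-4))*(-8 + (-1 - 1 - 5*(-4))))³ = ((-1 - 1 + 20)*(-8 + (-1 - 1 + 20)))³ = (18*(-8 + 18))³ = (18*10)³ = 180³ = 5832000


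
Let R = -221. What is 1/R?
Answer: -1/221 ≈ -0.0045249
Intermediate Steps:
1/R = 1/(-221) = -1/221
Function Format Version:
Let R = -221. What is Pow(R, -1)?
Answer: Rational(-1, 221) ≈ -0.0045249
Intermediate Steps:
Pow(R, -1) = Pow(-221, -1) = Rational(-1, 221)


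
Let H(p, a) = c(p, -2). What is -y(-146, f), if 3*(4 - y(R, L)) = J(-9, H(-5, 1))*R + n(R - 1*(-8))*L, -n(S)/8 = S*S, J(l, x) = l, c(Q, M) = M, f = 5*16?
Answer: -4062286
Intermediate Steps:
f = 80
H(p, a) = -2
n(S) = -8*S² (n(S) = -8*S*S = -8*S²)
y(R, L) = 4 + 3*R + 8*L*(8 + R)²/3 (y(R, L) = 4 - (-9*R + (-8*(R - 1*(-8))²)*L)/3 = 4 - (-9*R + (-8*(R + 8)²)*L)/3 = 4 - (-9*R + (-8*(8 + R)²)*L)/3 = 4 - (-9*R - 8*L*(8 + R)²)/3 = 4 + (3*R + 8*L*(8 + R)²/3) = 4 + 3*R + 8*L*(8 + R)²/3)
-y(-146, f) = -(4 + 3*(-146) + (8/3)*80*(8 - 146)²) = -(4 - 438 + (8/3)*80*(-138)²) = -(4 - 438 + (8/3)*80*19044) = -(4 - 438 + 4062720) = -1*4062286 = -4062286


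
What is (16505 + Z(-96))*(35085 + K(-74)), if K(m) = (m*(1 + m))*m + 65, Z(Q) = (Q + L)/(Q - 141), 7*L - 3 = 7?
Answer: -9983589057286/1659 ≈ -6.0178e+9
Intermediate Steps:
L = 10/7 (L = 3/7 + (1/7)*7 = 3/7 + 1 = 10/7 ≈ 1.4286)
Z(Q) = (10/7 + Q)/(-141 + Q) (Z(Q) = (Q + 10/7)/(Q - 141) = (10/7 + Q)/(-141 + Q))
K(m) = 65 + m**2*(1 + m) (K(m) = m**2*(1 + m) + 65 = 65 + m**2*(1 + m))
(16505 + Z(-96))*(35085 + K(-74)) = (16505 + (10/7 - 96)/(-141 - 96))*(35085 + (65 + (-74)**2 + (-74)**3)) = (16505 - 662/7/(-237))*(35085 + (65 + 5476 - 405224)) = (16505 - 1/237*(-662/7))*(35085 - 399683) = (16505 + 662/1659)*(-364598) = (27382457/1659)*(-364598) = -9983589057286/1659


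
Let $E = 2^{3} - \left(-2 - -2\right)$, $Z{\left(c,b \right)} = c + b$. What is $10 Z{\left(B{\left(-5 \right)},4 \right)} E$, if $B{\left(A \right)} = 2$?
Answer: $480$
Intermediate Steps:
$Z{\left(c,b \right)} = b + c$
$E = 8$ ($E = 8 - \left(-2 + 2\right) = 8 - 0 = 8 + 0 = 8$)
$10 Z{\left(B{\left(-5 \right)},4 \right)} E = 10 \left(4 + 2\right) 8 = 10 \cdot 6 \cdot 8 = 60 \cdot 8 = 480$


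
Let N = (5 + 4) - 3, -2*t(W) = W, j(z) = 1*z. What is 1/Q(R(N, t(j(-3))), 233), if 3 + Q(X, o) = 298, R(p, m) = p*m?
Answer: 1/295 ≈ 0.0033898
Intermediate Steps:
j(z) = z
t(W) = -W/2
N = 6 (N = 9 - 3 = 6)
R(p, m) = m*p
Q(X, o) = 295 (Q(X, o) = -3 + 298 = 295)
1/Q(R(N, t(j(-3))), 233) = 1/295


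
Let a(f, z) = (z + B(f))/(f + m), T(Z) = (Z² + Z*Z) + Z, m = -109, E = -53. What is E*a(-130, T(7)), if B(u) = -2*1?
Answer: 5459/239 ≈ 22.841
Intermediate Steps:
B(u) = -2
T(Z) = Z + 2*Z² (T(Z) = (Z² + Z²) + Z = 2*Z² + Z = Z + 2*Z²)
a(f, z) = (-2 + z)/(-109 + f) (a(f, z) = (z - 2)/(f - 109) = (-2 + z)/(-109 + f))
E*a(-130, T(7)) = -53*(-2 + 7*(1 + 2*7))/(-109 - 130) = -53*(-2 + 7*(1 + 14))/(-239) = -(-53)*(-2 + 7*15)/239 = -(-53)*(-2 + 105)/239 = -(-53)*103/239 = -53*(-103/239) = 5459/239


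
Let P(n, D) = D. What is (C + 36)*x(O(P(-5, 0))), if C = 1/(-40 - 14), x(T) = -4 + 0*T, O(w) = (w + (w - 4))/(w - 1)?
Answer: -3886/27 ≈ -143.93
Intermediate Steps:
O(w) = (-4 + 2*w)/(-1 + w) (O(w) = (w + (-4 + w))/(-1 + w) = (-4 + 2*w)/(-1 + w))
x(T) = -4 (x(T) = -4 + 0 = -4)
C = -1/54 (C = 1/(-54) = -1/54 ≈ -0.018519)
(C + 36)*x(O(P(-5, 0))) = (-1/54 + 36)*(-4) = (1943/54)*(-4) = -3886/27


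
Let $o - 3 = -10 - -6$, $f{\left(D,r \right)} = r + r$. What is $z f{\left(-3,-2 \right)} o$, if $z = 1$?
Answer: $4$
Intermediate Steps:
$f{\left(D,r \right)} = 2 r$
$o = -1$ ($o = 3 - 4 = -1$)
$z f{\left(-3,-2 \right)} o = 1 \cdot 2 \left(-2\right) \left(-1\right) = 1 \left(-4\right) \left(-1\right) = \left(-4\right) \left(-1\right) = 4$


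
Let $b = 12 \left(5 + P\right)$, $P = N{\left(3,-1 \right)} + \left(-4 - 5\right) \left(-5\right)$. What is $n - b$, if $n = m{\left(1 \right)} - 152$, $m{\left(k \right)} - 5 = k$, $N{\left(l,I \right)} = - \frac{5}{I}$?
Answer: $-806$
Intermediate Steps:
$m{\left(k \right)} = 5 + k$
$P = 50$ ($P = - \frac{5}{-1} + \left(-4 - 5\right) \left(-5\right) = \left(-5\right) \left(-1\right) - -45 = 5 + 45 = 50$)
$n = -146$ ($n = \left(5 + 1\right) - 152 = 6 - 152 = -146$)
$b = 660$ ($b = 12 \left(5 + 50\right) = 12 \cdot 55 = 660$)
$n - b = -146 - 660 = -806$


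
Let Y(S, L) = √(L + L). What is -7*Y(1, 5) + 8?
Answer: 8 - 7*√10 ≈ -14.136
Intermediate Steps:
Y(S, L) = √2*√L (Y(S, L) = √(2*L) = √2*√L)
-7*Y(1, 5) + 8 = -7*√2*√5 + 8 = -7*√10 + 8 = 8 - 7*√10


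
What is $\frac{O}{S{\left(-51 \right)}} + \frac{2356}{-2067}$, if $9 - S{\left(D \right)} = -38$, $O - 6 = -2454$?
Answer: $- \frac{5170748}{97149} \approx -53.225$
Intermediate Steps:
$O = -2448$ ($O = 6 - 2454 = -2448$)
$S{\left(D \right)} = 47$ ($S{\left(D \right)} = 9 - -38 = 9 + 38 = 47$)
$\frac{O}{S{\left(-51 \right)}} + \frac{2356}{-2067} = - \frac{2448}{47} + \frac{2356}{-2067} = \left(-2448\right) \frac{1}{47} + 2356 \left(- \frac{1}{2067}\right) = - \frac{2448}{47} - \frac{2356}{2067} = - \frac{5170748}{97149}$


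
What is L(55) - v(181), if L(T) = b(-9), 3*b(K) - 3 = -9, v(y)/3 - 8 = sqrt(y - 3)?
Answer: -26 - 3*sqrt(178) ≈ -66.025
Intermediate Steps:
v(y) = 24 + 3*sqrt(-3 + y) (v(y) = 24 + 3*sqrt(y - 3) = 24 + 3*sqrt(-3 + y))
b(K) = -2 (b(K) = 1 + (1/3)*(-9) = 1 - 3 = -2)
L(T) = -2
L(55) - v(181) = -2 - (24 + 3*sqrt(-3 + 181)) = -2 - (24 + 3*sqrt(178)) = -2 + (-24 - 3*sqrt(178)) = -26 - 3*sqrt(178)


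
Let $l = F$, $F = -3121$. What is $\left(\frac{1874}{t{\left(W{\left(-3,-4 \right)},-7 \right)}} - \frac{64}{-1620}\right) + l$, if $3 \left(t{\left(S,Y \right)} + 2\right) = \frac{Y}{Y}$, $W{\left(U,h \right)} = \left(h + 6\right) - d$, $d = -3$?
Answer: $- \frac{1719371}{405} \approx -4245.4$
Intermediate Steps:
$W{\left(U,h \right)} = 9 + h$ ($W{\left(U,h \right)} = \left(h + 6\right) - -3 = \left(6 + h\right) + 3 = 9 + h$)
$t{\left(S,Y \right)} = - \frac{5}{3}$ ($t{\left(S,Y \right)} = -2 + \frac{Y \frac{1}{Y}}{3} = -2 + \frac{1}{3} \cdot 1 = -2 + \frac{1}{3} = - \frac{5}{3}$)
$l = -3121$
$\left(\frac{1874}{t{\left(W{\left(-3,-4 \right)},-7 \right)}} - \frac{64}{-1620}\right) + l = \left(\frac{1874}{- \frac{5}{3}} - \frac{64}{-1620}\right) - 3121 = \left(1874 \left(- \frac{3}{5}\right) - - \frac{16}{405}\right) - 3121 = \left(- \frac{5622}{5} + \frac{16}{405}\right) - 3121 = - \frac{455366}{405} - 3121 = - \frac{1719371}{405}$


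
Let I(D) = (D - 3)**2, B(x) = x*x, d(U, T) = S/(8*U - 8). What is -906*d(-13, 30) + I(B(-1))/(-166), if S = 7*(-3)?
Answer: -112813/664 ≈ -169.90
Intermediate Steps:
S = -21
d(U, T) = -21/(-8 + 8*U) (d(U, T) = -21/(8*U - 8) = -21/(-8 + 8*U))
B(x) = x**2
I(D) = (-3 + D)**2
-906*d(-13, 30) + I(B(-1))/(-166) = -(-19026)/(-8 + 8*(-13)) + (-3 + (-1)**2)**2/(-166) = -(-19026)/(-8 - 104) + (-3 + 1)**2*(-1/166) = -(-19026)/(-112) + (-2)**2*(-1/166) = -(-19026)*(-1)/112 + 4*(-1/166) = -906*3/16 - 2/83 = -1359/8 - 2/83 = -112813/664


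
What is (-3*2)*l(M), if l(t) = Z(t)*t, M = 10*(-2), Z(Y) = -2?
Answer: -240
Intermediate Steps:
M = -20
l(t) = -2*t
(-3*2)*l(M) = (-3*2)*(-2*(-20)) = -6*40 = -240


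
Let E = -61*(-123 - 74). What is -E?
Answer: -12017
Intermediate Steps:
E = 12017 (E = -61*(-197) = 12017)
-E = -1*12017 = -12017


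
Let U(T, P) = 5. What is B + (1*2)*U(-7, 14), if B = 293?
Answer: 303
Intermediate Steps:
B + (1*2)*U(-7, 14) = 293 + (1*2)*5 = 293 + 2*5 = 293 + 10 = 303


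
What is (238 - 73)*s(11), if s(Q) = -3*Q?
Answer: -5445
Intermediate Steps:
(238 - 73)*s(11) = (238 - 73)*(-3*11) = 165*(-33) = -5445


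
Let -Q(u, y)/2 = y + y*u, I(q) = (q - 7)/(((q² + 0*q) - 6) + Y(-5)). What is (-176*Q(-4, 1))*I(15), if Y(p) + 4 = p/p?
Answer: -352/9 ≈ -39.111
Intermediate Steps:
Y(p) = -3 (Y(p) = -4 + p/p = -4 + 1 = -3)
I(q) = (-7 + q)/(-9 + q²) (I(q) = (q - 7)/(((q² + 0*q) - 6) - 3) = (-7 + q)/(((q² + 0) - 6) - 3) = (-7 + q)/((q² - 6) - 3) = (-7 + q)/((-6 + q²) - 3) = (-7 + q)/(-9 + q²))
Q(u, y) = -2*y - 2*u*y (Q(u, y) = -2*(y + y*u) = -2*(y + u*y) = -2*y - 2*u*y)
(-176*Q(-4, 1))*I(15) = (-(-352)*(1 - 4))*((-7 + 15)/(-9 + 15²)) = (-(-352)*(-3))*(8/(-9 + 225)) = (-176*6)*(8/216) = -44*8/9 = -1056*1/27 = -352/9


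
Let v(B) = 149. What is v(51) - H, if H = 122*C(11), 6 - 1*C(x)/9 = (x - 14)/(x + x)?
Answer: -72476/11 ≈ -6588.7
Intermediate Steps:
C(x) = 54 - 9*(-14 + x)/(2*x) (C(x) = 54 - 9*(x - 14)/(x + x) = 54 - 9*(-14 + x)/(2*x))
H = 74115/11 (H = 122*(99/2 + 63/11) = 122*(1215/22) = 74115/11 ≈ 6737.7)
v(51) - H = 149 - 1*74115/11 = 149 - 74115/11 = -72476/11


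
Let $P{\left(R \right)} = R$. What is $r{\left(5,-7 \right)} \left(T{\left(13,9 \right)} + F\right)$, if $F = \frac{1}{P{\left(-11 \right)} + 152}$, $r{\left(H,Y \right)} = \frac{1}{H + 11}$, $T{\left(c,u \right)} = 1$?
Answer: $\frac{71}{1128} \approx 0.062943$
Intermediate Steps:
$r{\left(H,Y \right)} = \frac{1}{11 + H}$
$F = \frac{1}{141}$ ($F = \frac{1}{-11 + 152} = \frac{1}{141} \approx 0.0070922$)
$r{\left(5,-7 \right)} \left(T{\left(13,9 \right)} + F\right) = \frac{1 + \frac{1}{141}}{11 + 5} = \frac{1}{16} \cdot \frac{142}{141} = \frac{71}{1128}$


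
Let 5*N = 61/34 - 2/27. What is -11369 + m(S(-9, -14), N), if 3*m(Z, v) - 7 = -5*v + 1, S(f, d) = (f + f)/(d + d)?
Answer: -31304461/2754 ≈ -11367.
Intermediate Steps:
S(f, d) = f/d (S(f, d) = (2*f)/((2*d)) = (2*f)*(1/(2*d)) = f/d)
N = 1579/4590 (N = (61/34 - 2/27)/5 = (⅕)*(1579/918) = 1579/4590 ≈ 0.34401)
m(Z, v) = 8/3 - 5*v/3 (m(Z, v) = 7/3 + (-5*v + 1)/3 = 7/3 + (1 - 5*v)/3 = 7/3 + (⅓ - 5*v/3) = 8/3 - 5*v/3)
-11369 + m(S(-9, -14), N) = -11369 + (8/3 - 5/3*1579/4590) = -11369 + (8/3 - 1579/2754) = -11369 + 5765/2754 = -31304461/2754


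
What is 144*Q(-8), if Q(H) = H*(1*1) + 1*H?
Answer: -2304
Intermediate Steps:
Q(H) = 2*H (Q(H) = H*1 + H = H + H = 2*H)
144*Q(-8) = 144*(2*(-8)) = 144*(-16) = -2304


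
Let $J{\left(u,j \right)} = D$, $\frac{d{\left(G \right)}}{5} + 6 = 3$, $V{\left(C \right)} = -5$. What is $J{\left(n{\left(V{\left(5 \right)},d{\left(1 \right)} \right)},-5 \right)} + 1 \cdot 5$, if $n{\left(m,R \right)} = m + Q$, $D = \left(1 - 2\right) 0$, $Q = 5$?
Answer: $5$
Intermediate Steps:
$d{\left(G \right)} = -15$ ($d{\left(G \right)} = -30 + 5 \cdot 3 = -30 + 15 = -15$)
$D = 0$ ($D = \left(-1\right) 0 = 0$)
$n{\left(m,R \right)} = 5 + m$ ($n{\left(m,R \right)} = m + 5 = 5 + m$)
$J{\left(u,j \right)} = 0$
$J{\left(n{\left(V{\left(5 \right)},d{\left(1 \right)} \right)},-5 \right)} + 1 \cdot 5 = 0 + 1 \cdot 5 = 0 + 5 = 5$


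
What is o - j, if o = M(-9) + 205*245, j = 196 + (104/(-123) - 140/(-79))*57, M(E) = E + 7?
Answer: 161866377/3239 ≈ 49974.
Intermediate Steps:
M(E) = 7 + E
j = 805920/3239 (j = 196 + (104*(-1/123) - 140*(-1/79))*57 = 196 + (-104/123 + 140/79)*57 = 196 + (9004/9717)*57 = 196 + 171076/3239 = 805920/3239 ≈ 248.82)
o = 50223 (o = (7 - 9) + 205*245 = -2 + 50225 = 50223)
o - j = 50223 - 1*805920/3239 = 50223 - 805920/3239 = 161866377/3239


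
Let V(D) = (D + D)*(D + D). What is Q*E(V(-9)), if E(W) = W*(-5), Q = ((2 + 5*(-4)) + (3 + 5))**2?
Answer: -162000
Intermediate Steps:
V(D) = 4*D**2 (V(D) = (2*D)*(2*D) = 4*D**2)
Q = 100 (Q = ((2 - 20) + 8)**2 = (-18 + 8)**2 = (-10)**2 = 100)
E(W) = -5*W
Q*E(V(-9)) = 100*(-20*(-9)**2) = 100*(-20*81) = 100*(-5*324) = 100*(-1620) = -162000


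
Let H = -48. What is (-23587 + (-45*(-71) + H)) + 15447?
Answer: -4993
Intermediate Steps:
(-23587 + (-45*(-71) + H)) + 15447 = (-23587 + (-45*(-71) - 48)) + 15447 = (-23587 + (3195 - 48)) + 15447 = (-23587 + 3147) + 15447 = -20440 + 15447 = -4993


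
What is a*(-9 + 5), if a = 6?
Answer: -24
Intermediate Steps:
a*(-9 + 5) = 6*(-9 + 5) = 6*(-4) = -24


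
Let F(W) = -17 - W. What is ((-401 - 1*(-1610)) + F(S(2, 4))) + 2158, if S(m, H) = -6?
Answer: 3356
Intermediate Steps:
((-401 - 1*(-1610)) + F(S(2, 4))) + 2158 = ((-401 - 1*(-1610)) + (-17 - 1*(-6))) + 2158 = ((-401 + 1610) + (-17 + 6)) + 2158 = (1209 - 11) + 2158 = 1198 + 2158 = 3356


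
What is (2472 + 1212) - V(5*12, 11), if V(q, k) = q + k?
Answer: 3613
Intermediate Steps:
V(q, k) = k + q
(2472 + 1212) - V(5*12, 11) = (2472 + 1212) - (11 + 5*12) = 3684 - (11 + 60) = 3684 - 1*71 = 3684 - 71 = 3613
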